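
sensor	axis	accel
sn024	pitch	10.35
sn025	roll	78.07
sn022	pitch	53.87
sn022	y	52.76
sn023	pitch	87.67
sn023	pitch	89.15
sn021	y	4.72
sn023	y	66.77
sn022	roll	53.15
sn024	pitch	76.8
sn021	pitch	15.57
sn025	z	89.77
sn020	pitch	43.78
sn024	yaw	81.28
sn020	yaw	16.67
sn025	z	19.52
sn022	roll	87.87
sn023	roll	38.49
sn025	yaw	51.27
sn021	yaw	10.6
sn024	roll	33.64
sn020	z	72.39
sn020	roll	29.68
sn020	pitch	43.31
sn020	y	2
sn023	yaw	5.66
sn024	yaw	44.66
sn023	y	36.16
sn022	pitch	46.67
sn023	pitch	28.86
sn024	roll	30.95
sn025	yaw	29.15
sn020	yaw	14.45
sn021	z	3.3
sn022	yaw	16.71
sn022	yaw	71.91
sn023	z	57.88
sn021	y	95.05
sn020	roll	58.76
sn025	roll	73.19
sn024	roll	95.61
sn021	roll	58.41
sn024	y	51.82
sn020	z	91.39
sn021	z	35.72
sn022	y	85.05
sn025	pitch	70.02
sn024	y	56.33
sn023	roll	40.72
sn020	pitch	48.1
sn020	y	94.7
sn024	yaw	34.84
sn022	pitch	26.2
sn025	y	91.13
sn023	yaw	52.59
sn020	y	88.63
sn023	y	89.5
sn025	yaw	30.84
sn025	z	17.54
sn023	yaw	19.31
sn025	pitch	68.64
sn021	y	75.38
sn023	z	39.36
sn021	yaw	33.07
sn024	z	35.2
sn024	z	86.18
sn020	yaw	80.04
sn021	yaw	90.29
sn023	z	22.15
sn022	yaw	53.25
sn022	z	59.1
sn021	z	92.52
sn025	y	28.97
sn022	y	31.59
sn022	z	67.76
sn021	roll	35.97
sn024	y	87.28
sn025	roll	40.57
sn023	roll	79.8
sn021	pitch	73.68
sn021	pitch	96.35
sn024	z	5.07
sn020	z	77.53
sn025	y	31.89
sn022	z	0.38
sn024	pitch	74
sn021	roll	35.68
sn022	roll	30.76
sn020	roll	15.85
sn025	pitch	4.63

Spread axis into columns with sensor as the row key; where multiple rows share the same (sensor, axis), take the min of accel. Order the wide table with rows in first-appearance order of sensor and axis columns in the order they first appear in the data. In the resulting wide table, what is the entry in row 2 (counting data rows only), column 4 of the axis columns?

17.54

With rows in first-appearance order of sensor, row 2 is sensor=sn025. axis columns in first-appearance order: pitch, roll, y, z, yaw; column 4 is z.
Long rows with sensor=sn025, axis=z: min(89.77, 19.52, 17.54) = 17.54.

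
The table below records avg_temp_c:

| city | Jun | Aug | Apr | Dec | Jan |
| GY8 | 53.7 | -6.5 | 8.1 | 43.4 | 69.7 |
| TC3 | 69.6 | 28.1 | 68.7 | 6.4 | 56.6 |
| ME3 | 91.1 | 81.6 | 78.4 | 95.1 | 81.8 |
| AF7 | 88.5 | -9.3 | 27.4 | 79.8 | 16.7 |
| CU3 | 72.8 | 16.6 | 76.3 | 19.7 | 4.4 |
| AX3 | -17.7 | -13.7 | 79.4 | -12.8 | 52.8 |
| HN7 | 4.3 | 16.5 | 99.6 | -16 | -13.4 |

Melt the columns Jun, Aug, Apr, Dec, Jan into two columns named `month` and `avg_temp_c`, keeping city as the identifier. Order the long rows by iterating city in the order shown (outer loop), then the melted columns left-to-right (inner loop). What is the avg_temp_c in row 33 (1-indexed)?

99.6

35 rows total (7 × 5). Row 33: index ⌊(33-1)/5⌋ = 6 into city → HN7; (33-1) mod 5 = 2 into the melted columns → Apr.
So row 33 is (HN7, Apr, 99.6); avg_temp_c = 99.6.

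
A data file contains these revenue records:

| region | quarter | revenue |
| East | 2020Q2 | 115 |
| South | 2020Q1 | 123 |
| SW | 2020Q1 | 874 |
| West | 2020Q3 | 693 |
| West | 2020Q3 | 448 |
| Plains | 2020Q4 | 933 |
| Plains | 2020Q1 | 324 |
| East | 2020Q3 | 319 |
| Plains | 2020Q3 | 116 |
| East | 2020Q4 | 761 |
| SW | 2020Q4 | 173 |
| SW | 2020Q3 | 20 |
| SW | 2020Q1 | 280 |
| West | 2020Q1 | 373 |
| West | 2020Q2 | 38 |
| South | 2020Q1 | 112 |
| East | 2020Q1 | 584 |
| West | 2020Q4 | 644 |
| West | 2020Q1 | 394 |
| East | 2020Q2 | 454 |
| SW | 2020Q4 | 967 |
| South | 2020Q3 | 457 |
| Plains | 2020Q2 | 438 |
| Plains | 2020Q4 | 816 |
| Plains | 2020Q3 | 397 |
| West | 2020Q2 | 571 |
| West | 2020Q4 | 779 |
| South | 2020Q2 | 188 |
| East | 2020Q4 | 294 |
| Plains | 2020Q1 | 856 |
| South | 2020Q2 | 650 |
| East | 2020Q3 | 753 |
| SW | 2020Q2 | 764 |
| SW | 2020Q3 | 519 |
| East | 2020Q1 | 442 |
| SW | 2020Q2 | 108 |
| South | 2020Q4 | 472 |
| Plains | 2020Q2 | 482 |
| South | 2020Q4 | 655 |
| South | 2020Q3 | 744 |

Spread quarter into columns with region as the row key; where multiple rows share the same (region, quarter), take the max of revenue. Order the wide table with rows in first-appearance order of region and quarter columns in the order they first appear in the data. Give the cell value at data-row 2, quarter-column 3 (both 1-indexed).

With rows in first-appearance order of region, row 2 is region=South. quarter columns in first-appearance order: 2020Q2, 2020Q1, 2020Q3, 2020Q4; column 3 is 2020Q3.
Long rows with region=South, quarter=2020Q3: max(457, 744) = 744.

744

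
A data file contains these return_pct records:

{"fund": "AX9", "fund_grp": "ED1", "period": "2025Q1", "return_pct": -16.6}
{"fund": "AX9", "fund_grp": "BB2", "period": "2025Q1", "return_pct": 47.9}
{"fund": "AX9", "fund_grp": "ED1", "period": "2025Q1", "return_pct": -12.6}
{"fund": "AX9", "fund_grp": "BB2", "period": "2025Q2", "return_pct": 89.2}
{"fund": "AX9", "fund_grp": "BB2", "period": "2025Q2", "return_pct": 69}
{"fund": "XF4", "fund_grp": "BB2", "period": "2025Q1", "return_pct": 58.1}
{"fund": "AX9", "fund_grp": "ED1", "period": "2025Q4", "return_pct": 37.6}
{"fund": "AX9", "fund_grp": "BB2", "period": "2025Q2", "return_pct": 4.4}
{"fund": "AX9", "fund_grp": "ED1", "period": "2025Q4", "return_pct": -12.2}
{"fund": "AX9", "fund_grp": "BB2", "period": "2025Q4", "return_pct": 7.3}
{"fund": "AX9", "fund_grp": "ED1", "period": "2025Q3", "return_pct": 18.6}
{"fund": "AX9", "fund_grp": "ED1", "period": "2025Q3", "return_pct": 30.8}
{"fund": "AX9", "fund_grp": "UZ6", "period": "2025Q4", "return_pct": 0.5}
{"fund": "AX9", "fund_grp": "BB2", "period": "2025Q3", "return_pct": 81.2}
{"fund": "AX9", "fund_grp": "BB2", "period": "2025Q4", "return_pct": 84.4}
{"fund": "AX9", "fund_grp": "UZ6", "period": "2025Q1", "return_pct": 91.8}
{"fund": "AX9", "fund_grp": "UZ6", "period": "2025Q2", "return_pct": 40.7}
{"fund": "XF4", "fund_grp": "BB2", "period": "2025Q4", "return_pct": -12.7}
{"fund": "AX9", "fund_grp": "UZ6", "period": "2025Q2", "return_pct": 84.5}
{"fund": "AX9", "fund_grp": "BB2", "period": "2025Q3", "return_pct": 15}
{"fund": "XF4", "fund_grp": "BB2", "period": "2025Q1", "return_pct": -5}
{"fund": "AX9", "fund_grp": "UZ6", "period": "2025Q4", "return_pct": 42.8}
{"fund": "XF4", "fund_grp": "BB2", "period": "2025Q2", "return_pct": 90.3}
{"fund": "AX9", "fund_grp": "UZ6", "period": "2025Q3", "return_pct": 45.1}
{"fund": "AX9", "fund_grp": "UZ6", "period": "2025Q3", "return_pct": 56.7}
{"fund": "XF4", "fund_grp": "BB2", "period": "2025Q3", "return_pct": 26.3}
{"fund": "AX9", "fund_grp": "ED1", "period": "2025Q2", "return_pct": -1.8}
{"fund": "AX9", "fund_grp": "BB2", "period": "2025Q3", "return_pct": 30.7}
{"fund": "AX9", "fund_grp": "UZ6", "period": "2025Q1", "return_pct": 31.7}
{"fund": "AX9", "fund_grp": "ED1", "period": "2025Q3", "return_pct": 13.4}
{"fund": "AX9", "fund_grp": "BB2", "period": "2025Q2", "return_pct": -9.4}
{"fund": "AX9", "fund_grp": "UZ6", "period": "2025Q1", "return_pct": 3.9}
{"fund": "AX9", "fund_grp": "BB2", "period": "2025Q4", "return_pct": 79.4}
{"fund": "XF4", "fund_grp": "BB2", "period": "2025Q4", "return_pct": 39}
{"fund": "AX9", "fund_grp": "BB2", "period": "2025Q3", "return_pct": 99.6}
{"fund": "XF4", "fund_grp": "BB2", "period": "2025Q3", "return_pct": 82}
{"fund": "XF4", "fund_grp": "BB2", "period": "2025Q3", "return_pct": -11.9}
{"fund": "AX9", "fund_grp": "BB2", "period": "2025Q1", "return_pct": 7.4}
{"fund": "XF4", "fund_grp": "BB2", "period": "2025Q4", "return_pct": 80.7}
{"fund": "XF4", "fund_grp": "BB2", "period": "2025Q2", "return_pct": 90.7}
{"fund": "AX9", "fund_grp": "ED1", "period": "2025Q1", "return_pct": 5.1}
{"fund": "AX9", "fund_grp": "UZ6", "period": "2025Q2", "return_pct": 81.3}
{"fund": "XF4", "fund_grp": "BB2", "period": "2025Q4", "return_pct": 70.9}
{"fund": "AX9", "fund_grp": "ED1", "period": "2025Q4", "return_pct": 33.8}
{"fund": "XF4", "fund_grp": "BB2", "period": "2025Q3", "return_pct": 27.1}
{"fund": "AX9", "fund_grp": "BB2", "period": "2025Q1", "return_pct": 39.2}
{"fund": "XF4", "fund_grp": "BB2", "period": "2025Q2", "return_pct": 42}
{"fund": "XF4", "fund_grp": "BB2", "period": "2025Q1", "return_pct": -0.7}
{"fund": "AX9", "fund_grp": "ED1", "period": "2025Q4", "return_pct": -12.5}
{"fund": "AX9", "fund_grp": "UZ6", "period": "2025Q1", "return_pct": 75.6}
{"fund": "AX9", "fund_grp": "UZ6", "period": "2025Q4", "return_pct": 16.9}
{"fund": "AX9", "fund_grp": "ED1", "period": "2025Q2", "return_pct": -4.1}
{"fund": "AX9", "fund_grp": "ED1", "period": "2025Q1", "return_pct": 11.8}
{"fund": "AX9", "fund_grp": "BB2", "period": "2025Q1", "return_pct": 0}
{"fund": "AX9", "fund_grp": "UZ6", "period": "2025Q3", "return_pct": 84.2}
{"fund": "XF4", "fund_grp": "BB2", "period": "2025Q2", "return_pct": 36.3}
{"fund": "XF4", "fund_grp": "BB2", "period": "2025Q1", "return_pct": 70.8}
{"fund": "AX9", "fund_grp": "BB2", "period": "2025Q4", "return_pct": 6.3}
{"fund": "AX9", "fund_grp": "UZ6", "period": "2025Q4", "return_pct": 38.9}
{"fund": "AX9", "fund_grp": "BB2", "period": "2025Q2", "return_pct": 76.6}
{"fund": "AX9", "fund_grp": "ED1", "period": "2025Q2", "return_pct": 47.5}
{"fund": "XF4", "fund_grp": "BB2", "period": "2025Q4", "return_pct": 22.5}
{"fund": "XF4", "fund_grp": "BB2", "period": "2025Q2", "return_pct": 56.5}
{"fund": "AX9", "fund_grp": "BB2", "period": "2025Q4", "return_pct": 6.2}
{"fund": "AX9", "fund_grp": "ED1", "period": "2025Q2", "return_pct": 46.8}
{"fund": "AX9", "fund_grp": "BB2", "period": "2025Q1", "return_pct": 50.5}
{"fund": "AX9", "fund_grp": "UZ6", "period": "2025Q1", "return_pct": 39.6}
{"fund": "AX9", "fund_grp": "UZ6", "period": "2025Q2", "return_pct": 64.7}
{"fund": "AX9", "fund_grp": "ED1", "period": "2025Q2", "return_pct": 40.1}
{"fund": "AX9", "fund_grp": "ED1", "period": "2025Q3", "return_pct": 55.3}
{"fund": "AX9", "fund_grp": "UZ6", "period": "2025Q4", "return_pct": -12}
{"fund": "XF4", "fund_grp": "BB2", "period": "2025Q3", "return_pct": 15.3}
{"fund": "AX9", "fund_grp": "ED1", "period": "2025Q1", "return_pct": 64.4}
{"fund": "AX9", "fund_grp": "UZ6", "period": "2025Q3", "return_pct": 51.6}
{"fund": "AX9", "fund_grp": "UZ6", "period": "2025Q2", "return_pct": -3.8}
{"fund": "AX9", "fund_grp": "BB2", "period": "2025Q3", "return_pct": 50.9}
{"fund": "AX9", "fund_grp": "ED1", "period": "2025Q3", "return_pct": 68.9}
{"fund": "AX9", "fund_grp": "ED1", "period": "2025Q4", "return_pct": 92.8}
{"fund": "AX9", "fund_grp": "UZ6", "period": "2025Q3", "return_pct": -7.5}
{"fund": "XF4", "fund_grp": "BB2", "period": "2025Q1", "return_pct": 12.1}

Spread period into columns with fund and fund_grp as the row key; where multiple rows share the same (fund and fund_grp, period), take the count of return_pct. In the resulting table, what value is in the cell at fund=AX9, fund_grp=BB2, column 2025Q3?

5

Rows with fund=AX9, fund_grp=BB2 and period=2025Q3: return_pct values are 81.2, 15, 30.7, 99.6, 50.9.
5 rows match — count = 5.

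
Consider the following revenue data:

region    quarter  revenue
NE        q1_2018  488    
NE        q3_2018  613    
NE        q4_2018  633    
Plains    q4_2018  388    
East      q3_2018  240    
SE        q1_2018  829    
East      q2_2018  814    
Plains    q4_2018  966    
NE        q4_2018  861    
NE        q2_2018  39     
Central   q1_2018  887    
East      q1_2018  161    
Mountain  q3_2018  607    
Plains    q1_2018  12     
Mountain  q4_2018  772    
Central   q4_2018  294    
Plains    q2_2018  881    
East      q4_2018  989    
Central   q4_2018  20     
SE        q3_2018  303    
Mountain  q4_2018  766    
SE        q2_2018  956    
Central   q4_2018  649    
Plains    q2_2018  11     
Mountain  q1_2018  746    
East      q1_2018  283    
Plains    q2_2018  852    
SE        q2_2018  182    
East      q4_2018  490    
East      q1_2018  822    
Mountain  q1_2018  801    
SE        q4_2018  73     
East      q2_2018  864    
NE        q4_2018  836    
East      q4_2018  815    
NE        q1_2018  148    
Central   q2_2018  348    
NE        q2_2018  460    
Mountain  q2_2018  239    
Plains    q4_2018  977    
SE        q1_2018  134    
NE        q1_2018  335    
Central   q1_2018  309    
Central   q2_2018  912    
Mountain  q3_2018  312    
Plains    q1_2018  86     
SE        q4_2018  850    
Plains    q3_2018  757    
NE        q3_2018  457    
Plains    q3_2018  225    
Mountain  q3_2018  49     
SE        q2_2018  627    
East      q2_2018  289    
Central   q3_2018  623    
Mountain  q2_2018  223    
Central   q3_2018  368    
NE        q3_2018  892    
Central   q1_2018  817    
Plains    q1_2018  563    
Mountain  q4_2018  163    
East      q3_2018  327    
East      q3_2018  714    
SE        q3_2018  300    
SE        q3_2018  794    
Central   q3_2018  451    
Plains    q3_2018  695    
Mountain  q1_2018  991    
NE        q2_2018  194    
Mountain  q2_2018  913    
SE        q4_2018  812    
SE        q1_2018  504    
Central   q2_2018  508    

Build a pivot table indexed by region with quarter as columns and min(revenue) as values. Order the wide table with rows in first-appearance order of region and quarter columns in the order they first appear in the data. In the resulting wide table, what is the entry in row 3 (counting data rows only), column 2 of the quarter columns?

With rows in first-appearance order of region, row 3 is region=East. quarter columns in first-appearance order: q1_2018, q3_2018, q4_2018, q2_2018; column 2 is q3_2018.
Long rows with region=East, quarter=q3_2018: min(240, 327, 714) = 240.

240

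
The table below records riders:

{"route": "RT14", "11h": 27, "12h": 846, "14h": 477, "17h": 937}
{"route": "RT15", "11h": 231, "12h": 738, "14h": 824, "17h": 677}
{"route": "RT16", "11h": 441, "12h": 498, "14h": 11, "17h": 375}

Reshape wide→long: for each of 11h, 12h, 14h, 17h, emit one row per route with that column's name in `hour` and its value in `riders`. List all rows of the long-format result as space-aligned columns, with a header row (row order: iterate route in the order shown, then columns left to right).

route  hour  riders
RT14   11h   27    
RT14   12h   846   
RT14   14h   477   
RT14   17h   937   
RT15   11h   231   
RT15   12h   738   
RT15   14h   824   
RT15   17h   677   
RT16   11h   441   
RT16   12h   498   
RT16   14h   11    
RT16   17h   375   

Each (route, column) pair becomes one row: 3 × 4 = 12 rows.
For example, (RT14, 11h) → riders=27.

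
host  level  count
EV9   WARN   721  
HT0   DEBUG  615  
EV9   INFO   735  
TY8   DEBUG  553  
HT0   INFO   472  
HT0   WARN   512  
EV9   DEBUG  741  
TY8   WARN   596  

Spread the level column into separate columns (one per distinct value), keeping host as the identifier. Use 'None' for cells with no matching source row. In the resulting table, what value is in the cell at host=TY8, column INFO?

None

No long-format row has host=TY8 and level=INFO, so the cell is None.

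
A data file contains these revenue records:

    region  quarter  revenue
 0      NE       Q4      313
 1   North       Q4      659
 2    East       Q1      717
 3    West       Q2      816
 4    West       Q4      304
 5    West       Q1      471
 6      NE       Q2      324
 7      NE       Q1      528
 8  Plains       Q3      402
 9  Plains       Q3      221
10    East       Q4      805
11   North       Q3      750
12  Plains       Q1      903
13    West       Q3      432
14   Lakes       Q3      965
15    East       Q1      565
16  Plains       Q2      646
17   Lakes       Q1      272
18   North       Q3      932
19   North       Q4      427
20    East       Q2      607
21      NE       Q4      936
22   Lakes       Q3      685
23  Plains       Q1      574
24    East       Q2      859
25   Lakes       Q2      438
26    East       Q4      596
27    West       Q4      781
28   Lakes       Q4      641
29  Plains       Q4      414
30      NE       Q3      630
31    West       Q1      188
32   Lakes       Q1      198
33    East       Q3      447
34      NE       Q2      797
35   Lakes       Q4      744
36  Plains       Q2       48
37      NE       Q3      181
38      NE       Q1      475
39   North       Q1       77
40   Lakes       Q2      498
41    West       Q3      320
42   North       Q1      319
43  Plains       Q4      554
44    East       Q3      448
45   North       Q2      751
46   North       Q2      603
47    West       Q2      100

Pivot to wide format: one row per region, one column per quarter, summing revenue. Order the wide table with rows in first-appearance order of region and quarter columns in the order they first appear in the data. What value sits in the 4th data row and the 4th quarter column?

752

With rows in first-appearance order of region, row 4 is region=West. quarter columns in first-appearance order: Q4, Q1, Q2, Q3; column 4 is Q3.
Long rows with region=West, quarter=Q3: 432 + 320 = 752.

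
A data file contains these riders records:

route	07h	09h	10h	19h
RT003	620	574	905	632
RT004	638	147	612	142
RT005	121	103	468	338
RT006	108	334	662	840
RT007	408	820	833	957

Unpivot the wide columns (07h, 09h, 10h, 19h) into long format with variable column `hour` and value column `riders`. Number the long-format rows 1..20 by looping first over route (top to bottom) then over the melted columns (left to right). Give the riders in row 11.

468

20 rows total (5 × 4). Row 11: index ⌊(11-1)/4⌋ = 2 into route → RT005; (11-1) mod 4 = 2 into the melted columns → 10h.
So row 11 is (RT005, 10h, 468); riders = 468.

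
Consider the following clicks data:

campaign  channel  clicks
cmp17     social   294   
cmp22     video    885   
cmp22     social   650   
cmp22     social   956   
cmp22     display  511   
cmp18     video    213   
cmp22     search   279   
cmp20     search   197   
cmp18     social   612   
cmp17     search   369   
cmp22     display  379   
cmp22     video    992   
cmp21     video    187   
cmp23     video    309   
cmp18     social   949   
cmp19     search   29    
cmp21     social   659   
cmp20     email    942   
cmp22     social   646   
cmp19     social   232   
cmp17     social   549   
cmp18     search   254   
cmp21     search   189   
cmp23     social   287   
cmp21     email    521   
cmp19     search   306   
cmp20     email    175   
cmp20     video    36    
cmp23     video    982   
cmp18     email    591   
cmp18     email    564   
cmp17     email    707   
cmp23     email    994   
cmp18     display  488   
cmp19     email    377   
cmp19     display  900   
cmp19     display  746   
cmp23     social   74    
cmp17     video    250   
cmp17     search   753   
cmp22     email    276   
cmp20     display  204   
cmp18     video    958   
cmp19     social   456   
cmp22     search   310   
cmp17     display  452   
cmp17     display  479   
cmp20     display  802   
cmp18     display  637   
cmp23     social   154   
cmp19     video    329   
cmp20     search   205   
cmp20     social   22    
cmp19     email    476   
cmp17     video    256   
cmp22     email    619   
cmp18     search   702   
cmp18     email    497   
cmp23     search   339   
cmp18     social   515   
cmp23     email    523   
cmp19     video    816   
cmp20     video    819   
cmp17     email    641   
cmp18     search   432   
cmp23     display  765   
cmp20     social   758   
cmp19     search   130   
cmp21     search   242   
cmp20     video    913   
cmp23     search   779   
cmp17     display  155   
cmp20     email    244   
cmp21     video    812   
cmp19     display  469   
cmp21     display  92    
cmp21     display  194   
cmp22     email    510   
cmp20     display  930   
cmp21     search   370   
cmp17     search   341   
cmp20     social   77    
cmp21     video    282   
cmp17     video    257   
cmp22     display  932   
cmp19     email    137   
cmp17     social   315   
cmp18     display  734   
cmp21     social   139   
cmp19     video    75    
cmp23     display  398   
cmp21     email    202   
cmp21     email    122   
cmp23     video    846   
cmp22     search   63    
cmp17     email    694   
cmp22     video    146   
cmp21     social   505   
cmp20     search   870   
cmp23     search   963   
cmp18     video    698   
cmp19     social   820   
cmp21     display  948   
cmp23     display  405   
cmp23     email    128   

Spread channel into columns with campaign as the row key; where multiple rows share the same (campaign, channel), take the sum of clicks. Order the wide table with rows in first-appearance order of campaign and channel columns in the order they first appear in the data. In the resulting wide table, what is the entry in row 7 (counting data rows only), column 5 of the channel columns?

990

With rows in first-appearance order of campaign, row 7 is campaign=cmp19. channel columns in first-appearance order: social, video, display, search, email; column 5 is email.
Long rows with campaign=cmp19, channel=email: 377 + 476 + 137 = 990.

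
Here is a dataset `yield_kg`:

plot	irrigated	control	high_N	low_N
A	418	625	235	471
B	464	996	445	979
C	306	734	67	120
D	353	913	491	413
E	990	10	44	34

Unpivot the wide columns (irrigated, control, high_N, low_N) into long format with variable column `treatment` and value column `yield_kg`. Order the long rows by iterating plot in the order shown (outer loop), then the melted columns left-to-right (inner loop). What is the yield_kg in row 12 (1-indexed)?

120

20 rows total (5 × 4). Row 12: index ⌊(12-1)/4⌋ = 2 into plot → C; (12-1) mod 4 = 3 into the melted columns → low_N.
So row 12 is (C, low_N, 120); yield_kg = 120.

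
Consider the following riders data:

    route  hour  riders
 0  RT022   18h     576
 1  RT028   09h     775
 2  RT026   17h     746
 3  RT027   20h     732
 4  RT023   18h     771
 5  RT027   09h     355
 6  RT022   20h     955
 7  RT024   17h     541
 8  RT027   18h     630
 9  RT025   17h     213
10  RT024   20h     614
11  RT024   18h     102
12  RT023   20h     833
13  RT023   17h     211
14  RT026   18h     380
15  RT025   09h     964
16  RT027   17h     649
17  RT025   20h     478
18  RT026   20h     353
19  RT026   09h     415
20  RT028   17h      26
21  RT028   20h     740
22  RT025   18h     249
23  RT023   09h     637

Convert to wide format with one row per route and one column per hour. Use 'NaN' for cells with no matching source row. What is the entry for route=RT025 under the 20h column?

478

The long row with route=RT025, hour=20h has riders=478.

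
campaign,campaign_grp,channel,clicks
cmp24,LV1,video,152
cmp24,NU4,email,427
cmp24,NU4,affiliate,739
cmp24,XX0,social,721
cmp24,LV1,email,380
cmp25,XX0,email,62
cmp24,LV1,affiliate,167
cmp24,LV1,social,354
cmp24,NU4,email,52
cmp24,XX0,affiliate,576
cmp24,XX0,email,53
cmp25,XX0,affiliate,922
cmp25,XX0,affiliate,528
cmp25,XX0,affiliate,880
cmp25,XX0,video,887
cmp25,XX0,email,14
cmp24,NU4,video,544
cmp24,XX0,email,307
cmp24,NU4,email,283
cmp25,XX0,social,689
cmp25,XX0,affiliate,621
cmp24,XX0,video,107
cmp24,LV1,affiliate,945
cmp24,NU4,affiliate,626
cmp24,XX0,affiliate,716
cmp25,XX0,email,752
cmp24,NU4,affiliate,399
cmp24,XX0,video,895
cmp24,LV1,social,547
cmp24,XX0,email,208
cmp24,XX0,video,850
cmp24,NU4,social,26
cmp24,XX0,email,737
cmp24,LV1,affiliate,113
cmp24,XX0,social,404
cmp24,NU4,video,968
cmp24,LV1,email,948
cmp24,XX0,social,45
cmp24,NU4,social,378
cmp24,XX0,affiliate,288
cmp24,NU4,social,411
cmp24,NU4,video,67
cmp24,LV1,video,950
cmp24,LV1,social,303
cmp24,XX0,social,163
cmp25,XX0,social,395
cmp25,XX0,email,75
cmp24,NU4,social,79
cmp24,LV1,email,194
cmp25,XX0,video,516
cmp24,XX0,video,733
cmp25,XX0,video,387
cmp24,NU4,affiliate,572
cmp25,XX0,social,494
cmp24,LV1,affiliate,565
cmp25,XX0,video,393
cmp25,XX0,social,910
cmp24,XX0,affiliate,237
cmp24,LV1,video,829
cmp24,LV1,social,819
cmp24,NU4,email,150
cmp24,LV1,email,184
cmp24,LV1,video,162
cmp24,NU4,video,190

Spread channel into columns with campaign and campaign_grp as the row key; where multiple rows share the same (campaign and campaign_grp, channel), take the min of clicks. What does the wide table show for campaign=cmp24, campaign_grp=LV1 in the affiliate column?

Rows with campaign=cmp24, campaign_grp=LV1 and channel=affiliate: clicks values are 167, 945, 113, 565.
min(167, 945, 113, 565) = 113.

113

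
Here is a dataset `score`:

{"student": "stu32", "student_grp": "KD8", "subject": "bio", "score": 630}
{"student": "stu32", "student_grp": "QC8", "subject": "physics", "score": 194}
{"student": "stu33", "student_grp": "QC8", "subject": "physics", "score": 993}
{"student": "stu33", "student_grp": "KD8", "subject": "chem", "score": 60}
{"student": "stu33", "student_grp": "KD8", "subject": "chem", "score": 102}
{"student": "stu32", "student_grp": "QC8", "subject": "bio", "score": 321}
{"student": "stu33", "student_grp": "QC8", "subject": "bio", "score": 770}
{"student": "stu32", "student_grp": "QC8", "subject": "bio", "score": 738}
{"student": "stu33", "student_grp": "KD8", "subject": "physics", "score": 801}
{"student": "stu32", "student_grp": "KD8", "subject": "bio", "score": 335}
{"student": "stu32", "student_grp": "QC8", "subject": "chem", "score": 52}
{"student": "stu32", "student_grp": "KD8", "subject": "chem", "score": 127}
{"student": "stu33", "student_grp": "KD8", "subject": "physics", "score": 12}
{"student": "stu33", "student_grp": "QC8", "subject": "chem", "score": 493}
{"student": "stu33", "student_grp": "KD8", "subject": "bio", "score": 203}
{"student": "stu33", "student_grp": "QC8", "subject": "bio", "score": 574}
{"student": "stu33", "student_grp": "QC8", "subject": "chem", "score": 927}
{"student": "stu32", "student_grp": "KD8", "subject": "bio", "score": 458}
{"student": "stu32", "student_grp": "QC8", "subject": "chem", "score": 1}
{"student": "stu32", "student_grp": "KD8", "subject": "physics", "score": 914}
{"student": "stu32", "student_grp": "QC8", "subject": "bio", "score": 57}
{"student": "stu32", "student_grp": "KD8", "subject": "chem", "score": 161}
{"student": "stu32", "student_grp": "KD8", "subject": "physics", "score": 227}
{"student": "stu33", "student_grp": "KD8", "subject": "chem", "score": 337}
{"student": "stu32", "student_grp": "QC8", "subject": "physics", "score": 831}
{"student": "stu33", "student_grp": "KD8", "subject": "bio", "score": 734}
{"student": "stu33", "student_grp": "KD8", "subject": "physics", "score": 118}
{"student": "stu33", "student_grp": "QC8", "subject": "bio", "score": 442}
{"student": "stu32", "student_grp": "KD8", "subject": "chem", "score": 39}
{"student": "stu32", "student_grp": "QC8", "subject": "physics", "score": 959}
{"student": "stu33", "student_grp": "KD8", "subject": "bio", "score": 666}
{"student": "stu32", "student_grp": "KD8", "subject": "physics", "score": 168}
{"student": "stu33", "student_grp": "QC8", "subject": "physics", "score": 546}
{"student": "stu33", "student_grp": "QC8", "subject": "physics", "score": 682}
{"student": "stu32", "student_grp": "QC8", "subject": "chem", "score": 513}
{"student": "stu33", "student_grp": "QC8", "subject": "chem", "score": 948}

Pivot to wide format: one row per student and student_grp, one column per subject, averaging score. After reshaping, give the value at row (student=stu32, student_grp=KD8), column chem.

109

Rows with student=stu32, student_grp=KD8 and subject=chem: score values are 127, 161, 39.
(127 + 161 + 39) / 3 = 109.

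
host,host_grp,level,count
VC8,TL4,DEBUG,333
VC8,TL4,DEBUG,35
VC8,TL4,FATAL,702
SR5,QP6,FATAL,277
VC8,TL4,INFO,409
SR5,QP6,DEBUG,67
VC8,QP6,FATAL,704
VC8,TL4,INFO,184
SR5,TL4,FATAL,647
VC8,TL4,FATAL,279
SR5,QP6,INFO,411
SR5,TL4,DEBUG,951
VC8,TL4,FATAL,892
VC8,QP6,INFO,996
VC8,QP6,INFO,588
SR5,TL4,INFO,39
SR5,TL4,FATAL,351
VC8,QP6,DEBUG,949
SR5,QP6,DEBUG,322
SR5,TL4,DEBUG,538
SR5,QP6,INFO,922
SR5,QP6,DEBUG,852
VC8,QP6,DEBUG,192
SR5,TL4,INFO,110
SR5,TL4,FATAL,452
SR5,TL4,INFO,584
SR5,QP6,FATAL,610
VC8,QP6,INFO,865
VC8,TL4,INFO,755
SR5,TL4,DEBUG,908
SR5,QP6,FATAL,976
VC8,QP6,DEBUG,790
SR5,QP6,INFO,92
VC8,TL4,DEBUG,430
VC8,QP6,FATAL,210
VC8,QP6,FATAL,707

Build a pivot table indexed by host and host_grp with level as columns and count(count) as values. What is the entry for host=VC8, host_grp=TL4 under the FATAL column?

Rows with host=VC8, host_grp=TL4 and level=FATAL: count values are 702, 279, 892.
3 rows match — count = 3.

3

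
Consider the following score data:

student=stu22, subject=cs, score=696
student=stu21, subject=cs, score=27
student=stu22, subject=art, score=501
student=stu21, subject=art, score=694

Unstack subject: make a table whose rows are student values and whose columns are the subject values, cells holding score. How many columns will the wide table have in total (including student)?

3

1 column for student plus 2 distinct subject values → 3 columns.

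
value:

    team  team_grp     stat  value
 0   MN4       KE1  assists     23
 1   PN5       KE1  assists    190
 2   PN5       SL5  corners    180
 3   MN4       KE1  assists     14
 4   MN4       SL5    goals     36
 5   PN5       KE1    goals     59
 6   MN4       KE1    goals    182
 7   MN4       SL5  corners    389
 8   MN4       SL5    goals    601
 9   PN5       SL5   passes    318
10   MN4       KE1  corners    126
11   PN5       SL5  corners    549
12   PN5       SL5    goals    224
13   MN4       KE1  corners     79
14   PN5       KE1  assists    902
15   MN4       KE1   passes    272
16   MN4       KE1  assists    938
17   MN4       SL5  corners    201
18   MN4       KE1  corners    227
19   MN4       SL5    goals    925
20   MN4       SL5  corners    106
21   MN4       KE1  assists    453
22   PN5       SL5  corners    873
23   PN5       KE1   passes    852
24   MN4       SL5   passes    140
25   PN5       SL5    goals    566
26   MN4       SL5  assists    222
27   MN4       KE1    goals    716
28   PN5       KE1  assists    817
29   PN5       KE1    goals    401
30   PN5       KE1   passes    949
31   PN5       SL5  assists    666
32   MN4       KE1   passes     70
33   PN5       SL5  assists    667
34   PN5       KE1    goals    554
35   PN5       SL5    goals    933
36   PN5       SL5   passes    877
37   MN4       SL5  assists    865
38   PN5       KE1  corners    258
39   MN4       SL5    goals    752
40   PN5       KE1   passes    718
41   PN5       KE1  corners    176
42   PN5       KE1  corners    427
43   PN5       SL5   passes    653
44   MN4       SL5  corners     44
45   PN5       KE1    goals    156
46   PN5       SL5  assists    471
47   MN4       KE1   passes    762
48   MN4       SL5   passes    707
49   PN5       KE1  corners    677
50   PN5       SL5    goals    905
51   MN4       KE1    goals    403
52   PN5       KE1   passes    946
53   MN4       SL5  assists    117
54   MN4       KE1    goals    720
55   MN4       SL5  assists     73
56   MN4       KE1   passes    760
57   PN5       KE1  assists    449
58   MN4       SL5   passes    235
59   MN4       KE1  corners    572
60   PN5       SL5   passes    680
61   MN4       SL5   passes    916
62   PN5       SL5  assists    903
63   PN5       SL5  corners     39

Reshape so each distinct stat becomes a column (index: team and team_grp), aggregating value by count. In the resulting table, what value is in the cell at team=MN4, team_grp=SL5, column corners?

4

Rows with team=MN4, team_grp=SL5 and stat=corners: value values are 389, 201, 106, 44.
4 rows match — count = 4.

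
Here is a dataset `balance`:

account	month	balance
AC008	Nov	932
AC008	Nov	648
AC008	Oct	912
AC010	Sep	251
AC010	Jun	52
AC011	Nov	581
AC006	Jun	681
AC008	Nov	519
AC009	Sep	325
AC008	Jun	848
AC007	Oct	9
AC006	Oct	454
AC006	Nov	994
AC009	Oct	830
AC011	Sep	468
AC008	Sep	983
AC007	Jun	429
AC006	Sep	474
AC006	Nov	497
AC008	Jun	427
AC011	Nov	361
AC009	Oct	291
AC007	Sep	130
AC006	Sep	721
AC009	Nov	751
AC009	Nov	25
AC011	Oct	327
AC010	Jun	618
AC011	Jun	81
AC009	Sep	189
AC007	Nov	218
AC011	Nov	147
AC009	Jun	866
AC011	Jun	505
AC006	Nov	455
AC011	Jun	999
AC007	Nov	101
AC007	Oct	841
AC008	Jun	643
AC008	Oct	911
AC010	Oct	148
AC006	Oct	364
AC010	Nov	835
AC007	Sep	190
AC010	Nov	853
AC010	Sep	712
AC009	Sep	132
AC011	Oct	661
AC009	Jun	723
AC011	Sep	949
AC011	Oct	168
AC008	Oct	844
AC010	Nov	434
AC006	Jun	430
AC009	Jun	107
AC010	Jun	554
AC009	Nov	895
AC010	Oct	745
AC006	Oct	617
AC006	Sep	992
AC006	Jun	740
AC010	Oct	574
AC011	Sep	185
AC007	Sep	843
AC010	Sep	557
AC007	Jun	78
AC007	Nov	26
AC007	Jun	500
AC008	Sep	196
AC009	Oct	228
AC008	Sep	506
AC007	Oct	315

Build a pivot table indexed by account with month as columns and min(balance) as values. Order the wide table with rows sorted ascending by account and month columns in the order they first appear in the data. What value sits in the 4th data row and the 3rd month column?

With rows sorted ascending by account, row 4 is account=AC009. month columns in first-appearance order: Nov, Oct, Sep, Jun; column 3 is Sep.
Long rows with account=AC009, month=Sep: min(325, 189, 132) = 132.

132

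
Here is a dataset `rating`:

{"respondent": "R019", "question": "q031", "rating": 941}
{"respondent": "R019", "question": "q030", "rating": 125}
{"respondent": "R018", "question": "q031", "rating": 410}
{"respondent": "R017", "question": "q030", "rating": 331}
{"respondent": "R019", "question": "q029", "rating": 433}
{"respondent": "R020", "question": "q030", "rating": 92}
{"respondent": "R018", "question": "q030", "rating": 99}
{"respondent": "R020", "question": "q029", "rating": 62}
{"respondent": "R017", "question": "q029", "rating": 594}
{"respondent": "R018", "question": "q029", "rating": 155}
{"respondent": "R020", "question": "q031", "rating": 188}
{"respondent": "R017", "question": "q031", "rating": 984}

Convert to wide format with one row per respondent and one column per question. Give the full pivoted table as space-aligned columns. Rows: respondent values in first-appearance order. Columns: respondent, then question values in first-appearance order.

respondent  q031  q030  q029
R019        941   125   433 
R018        410   99    155 
R017        984   331   594 
R020        188   92    62  

Columns: respondent plus the 3 distinct question values (q031, q030, q029).
For example, row R019 column q031 takes rating=941 from the long row (R019, q031).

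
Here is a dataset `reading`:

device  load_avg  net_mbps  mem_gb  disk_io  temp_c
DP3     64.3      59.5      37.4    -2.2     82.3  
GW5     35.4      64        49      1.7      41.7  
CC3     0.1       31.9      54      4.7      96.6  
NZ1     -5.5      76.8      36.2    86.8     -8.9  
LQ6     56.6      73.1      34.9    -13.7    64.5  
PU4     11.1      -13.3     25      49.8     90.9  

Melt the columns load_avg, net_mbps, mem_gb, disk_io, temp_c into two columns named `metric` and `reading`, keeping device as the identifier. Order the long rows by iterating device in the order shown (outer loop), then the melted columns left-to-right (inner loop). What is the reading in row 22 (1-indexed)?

30 rows total (6 × 5). Row 22: index ⌊(22-1)/5⌋ = 4 into device → LQ6; (22-1) mod 5 = 1 into the melted columns → net_mbps.
So row 22 is (LQ6, net_mbps, 73.1); reading = 73.1.

73.1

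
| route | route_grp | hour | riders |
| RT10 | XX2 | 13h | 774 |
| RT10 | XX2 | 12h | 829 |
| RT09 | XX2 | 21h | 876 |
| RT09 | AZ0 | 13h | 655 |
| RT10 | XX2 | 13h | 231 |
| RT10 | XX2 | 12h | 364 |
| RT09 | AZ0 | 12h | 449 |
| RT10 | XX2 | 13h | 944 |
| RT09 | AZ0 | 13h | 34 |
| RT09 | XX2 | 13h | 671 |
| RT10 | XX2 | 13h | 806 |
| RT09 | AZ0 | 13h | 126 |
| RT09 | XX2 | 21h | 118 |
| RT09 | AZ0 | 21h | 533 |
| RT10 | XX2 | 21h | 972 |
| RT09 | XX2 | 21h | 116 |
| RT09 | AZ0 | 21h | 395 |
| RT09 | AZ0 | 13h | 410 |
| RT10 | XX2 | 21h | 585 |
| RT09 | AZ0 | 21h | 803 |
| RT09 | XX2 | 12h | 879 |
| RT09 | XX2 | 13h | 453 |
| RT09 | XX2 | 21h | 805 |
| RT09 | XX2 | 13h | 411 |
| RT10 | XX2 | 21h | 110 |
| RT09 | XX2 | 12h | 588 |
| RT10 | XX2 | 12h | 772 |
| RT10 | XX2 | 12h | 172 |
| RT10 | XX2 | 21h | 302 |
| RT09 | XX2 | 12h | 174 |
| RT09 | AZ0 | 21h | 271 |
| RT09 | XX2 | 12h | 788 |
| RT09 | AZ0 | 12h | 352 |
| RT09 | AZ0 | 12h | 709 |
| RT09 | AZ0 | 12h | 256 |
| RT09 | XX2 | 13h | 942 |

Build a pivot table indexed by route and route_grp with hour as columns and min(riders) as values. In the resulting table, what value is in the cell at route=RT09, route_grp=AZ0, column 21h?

271

Rows with route=RT09, route_grp=AZ0 and hour=21h: riders values are 533, 395, 803, 271.
min(533, 395, 803, 271) = 271.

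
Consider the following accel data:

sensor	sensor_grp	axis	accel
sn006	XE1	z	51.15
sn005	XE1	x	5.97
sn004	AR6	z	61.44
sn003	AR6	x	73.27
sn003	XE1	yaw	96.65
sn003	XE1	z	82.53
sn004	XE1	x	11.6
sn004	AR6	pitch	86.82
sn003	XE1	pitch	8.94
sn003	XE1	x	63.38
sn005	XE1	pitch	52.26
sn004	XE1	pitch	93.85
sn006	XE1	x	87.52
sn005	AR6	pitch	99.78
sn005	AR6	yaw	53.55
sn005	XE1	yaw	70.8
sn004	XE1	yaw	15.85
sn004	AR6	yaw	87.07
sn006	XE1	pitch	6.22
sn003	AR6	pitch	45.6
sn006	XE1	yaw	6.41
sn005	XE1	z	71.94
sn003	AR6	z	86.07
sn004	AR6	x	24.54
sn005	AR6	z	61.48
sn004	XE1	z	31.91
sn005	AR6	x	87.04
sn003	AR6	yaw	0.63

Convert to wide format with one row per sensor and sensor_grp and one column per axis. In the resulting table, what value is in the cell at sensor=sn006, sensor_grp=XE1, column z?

51.15

Wide layout: rows indexed by sensor and sensor_grp, columns are the 4 distinct axis values (z, x, yaw, pitch).
Cell (sensor=sn006, sensor_grp=XE1, axis=z) draws from the long row where sensor=sn006, sensor_grp=XE1 and axis=z, which has accel=51.15.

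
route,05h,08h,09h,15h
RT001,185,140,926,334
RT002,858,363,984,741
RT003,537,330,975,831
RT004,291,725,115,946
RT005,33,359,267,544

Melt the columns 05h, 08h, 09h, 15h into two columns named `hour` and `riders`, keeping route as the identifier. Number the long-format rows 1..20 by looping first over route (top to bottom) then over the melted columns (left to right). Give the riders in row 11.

975

20 rows total (5 × 4). Row 11: index ⌊(11-1)/4⌋ = 2 into route → RT003; (11-1) mod 4 = 2 into the melted columns → 09h.
So row 11 is (RT003, 09h, 975); riders = 975.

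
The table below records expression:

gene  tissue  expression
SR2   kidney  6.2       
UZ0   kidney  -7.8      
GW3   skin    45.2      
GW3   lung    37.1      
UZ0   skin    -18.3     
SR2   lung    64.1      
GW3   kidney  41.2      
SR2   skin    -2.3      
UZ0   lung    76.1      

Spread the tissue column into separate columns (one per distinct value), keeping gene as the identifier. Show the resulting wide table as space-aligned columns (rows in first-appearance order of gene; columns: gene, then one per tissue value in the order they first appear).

gene  kidney  skin   lung
SR2   6.2     -2.3   64.1
UZ0   -7.8    -18.3  76.1
GW3   41.2    45.2   37.1

Columns: gene plus the 3 distinct tissue values (kidney, skin, lung).
For example, row SR2 column kidney takes expression=6.2 from the long row (SR2, kidney).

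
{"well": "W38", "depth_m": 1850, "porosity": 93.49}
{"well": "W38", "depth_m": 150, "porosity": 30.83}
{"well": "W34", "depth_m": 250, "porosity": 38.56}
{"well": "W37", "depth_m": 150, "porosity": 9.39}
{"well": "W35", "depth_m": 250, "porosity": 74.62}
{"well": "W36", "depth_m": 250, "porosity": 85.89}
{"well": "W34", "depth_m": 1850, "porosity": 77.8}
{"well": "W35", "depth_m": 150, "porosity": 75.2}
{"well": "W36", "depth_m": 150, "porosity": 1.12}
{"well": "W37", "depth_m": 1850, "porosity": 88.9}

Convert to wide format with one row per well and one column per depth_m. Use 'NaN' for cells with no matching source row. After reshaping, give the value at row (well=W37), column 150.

9.39

The long row with well=W37, depth_m=150 has porosity=9.39.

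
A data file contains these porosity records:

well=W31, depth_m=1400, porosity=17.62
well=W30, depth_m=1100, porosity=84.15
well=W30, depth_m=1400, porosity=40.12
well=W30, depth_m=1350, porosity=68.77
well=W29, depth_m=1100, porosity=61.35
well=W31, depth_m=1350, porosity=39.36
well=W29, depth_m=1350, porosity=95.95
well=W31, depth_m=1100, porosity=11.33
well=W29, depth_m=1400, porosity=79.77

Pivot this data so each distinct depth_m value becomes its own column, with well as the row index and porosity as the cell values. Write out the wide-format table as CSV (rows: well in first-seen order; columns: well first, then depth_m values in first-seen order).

well,1400,1100,1350
W31,17.62,11.33,39.36
W30,40.12,84.15,68.77
W29,79.77,61.35,95.95

Columns: well plus the 3 distinct depth_m values (1400, 1100, 1350).
For example, row W31 column 1400 takes porosity=17.62 from the long row (W31, 1400).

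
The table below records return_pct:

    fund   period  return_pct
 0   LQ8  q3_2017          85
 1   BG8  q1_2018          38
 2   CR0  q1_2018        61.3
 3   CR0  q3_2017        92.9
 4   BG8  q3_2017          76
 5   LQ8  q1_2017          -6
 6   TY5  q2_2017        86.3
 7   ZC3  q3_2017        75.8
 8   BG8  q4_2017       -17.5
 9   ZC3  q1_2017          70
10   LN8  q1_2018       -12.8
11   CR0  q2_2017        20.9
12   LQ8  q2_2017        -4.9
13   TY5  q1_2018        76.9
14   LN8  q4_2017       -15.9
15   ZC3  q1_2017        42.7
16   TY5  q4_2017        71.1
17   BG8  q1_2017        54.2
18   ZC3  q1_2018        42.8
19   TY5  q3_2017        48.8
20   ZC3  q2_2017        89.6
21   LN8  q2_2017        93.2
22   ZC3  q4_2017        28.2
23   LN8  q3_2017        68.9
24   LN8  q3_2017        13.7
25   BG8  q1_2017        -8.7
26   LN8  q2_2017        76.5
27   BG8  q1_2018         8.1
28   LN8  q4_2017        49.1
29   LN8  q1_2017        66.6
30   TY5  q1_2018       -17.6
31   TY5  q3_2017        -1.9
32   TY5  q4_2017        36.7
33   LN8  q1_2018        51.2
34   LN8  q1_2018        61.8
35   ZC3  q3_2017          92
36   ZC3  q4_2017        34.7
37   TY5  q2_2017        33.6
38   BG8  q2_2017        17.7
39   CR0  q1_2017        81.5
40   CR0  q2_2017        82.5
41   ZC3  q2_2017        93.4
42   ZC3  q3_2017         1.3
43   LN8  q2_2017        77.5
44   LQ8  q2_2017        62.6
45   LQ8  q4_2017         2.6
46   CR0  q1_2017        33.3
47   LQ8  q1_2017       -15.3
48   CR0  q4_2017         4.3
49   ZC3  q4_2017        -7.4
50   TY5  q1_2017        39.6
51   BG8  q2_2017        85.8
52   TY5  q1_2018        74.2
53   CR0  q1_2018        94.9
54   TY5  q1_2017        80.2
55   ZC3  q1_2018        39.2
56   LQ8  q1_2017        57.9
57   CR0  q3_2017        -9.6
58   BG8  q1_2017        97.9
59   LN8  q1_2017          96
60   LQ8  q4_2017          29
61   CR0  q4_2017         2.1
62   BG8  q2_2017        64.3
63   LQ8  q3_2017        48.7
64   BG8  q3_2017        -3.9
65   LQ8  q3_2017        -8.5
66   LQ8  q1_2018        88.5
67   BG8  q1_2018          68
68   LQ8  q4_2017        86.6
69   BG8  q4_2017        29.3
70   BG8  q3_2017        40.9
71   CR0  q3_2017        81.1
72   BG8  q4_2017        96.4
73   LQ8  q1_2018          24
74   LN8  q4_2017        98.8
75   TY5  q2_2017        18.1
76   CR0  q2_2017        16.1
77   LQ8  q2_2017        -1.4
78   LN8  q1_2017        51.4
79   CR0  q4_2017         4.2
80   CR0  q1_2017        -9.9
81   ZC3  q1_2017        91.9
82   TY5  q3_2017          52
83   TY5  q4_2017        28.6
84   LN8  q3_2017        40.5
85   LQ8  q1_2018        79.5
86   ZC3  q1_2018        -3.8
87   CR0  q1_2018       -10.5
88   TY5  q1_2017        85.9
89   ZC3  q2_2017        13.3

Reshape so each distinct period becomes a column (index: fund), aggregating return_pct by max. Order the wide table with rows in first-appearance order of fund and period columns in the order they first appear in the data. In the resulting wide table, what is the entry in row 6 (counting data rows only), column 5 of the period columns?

With rows in first-appearance order of fund, row 6 is fund=LN8. period columns in first-appearance order: q3_2017, q1_2018, q1_2017, q2_2017, q4_2017; column 5 is q4_2017.
Long rows with fund=LN8, period=q4_2017: max(-15.9, 49.1, 98.8) = 98.8.

98.8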